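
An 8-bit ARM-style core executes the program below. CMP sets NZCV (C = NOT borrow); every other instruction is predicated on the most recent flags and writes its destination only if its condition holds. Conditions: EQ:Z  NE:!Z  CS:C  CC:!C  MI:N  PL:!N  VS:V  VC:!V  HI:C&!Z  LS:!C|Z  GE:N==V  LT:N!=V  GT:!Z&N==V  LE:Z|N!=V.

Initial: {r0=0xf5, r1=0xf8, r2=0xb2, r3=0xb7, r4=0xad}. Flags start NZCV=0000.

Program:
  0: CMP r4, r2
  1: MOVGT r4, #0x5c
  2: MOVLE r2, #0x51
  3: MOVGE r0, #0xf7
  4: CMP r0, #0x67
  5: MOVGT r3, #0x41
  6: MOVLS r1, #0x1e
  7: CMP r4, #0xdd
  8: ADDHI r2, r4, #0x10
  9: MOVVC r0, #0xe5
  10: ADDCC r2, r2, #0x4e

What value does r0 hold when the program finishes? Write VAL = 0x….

VAL = 0xe5

0: ✓ CMP  NZCV=1000
1: · MOVGT
2: ✓ MOVLE  r2←0x51
3: · MOVGE
4: ✓ CMP  NZCV=1010
5: · MOVGT
6: · MOVLS
7: ✓ CMP  NZCV=1000
8: · ADDHI
9: ✓ MOVVC  r0←0xe5
10: ✓ ADDCC  r2←0x9f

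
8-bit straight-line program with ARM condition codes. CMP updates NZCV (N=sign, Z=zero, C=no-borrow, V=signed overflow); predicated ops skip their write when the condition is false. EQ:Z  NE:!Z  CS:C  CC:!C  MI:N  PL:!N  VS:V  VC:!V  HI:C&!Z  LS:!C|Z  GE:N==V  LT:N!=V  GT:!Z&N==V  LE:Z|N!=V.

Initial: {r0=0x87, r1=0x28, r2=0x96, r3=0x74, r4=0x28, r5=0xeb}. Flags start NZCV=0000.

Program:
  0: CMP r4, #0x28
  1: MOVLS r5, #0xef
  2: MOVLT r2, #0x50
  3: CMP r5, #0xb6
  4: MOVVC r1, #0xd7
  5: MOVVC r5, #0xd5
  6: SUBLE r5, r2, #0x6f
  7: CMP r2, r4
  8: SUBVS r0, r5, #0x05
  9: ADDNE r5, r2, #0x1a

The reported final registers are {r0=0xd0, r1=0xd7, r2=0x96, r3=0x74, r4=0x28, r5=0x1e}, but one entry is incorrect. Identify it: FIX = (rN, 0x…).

[0] flags=0110 → (cmp)
[1] flags=0110 LS?T → r5=0xef
[2] flags=0110 LT?F → skip
[3] flags=0010 → (cmp)
[4] flags=0010 VC?T → r1=0xd7
[5] flags=0010 VC?T → r5=0xd5
[6] flags=0010 LE?F → skip
[7] flags=0011 → (cmp)
[8] flags=0011 VS?T → r0=0xd0
[9] flags=0011 NE?T → r5=0xb0

FIX = (r5, 0xb0)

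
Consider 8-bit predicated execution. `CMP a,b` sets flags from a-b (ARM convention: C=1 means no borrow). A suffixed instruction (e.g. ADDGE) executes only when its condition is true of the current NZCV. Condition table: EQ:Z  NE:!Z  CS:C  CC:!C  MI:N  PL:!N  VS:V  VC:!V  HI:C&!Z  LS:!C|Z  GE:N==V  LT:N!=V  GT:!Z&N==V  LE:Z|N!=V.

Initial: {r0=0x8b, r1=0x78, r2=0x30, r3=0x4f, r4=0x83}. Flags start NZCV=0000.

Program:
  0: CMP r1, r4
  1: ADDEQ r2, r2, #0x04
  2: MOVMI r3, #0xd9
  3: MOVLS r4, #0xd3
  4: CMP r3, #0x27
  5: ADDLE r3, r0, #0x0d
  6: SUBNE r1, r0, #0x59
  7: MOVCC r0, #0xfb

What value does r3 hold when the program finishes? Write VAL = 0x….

[0] flags=1001 → (cmp)
[1] flags=1001 EQ?F → skip
[2] flags=1001 MI?T → r3=0xd9
[3] flags=1001 LS?T → r4=0xd3
[4] flags=1010 → (cmp)
[5] flags=1010 LE?T → r3=0x98
[6] flags=1010 NE?T → r1=0x32
[7] flags=1010 CC?F → skip

VAL = 0x98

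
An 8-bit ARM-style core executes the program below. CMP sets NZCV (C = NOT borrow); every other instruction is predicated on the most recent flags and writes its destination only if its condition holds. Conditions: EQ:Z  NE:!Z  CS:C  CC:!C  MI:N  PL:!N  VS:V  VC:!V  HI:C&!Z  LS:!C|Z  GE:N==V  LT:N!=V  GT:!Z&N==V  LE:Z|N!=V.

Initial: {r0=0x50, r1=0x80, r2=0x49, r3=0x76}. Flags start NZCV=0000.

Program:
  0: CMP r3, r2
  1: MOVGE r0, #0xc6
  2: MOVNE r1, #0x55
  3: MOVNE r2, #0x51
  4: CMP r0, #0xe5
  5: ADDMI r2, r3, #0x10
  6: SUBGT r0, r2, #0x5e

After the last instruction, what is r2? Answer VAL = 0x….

[0] flags=0010 → (cmp)
[1] flags=0010 GE?T → r0=0xc6
[2] flags=0010 NE?T → r1=0x55
[3] flags=0010 NE?T → r2=0x51
[4] flags=1000 → (cmp)
[5] flags=1000 MI?T → r2=0x86
[6] flags=1000 GT?F → skip

VAL = 0x86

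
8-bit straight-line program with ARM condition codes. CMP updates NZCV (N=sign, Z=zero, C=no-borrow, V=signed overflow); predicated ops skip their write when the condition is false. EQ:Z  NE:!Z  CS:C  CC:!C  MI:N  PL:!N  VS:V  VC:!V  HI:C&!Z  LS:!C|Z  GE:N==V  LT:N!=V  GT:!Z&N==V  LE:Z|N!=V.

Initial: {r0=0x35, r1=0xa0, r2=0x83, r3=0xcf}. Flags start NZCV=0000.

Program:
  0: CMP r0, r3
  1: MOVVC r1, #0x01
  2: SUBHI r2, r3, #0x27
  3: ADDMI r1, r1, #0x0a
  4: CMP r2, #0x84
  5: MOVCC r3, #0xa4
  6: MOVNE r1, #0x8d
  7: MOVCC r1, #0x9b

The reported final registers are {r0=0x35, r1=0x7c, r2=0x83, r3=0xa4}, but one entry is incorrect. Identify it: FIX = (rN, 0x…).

FIX = (r1, 0x9b)

[0] flags=0000 → (cmp)
[1] flags=0000 VC?T → r1=0x01
[2] flags=0000 HI?F → skip
[3] flags=0000 MI?F → skip
[4] flags=1000 → (cmp)
[5] flags=1000 CC?T → r3=0xa4
[6] flags=1000 NE?T → r1=0x8d
[7] flags=1000 CC?T → r1=0x9b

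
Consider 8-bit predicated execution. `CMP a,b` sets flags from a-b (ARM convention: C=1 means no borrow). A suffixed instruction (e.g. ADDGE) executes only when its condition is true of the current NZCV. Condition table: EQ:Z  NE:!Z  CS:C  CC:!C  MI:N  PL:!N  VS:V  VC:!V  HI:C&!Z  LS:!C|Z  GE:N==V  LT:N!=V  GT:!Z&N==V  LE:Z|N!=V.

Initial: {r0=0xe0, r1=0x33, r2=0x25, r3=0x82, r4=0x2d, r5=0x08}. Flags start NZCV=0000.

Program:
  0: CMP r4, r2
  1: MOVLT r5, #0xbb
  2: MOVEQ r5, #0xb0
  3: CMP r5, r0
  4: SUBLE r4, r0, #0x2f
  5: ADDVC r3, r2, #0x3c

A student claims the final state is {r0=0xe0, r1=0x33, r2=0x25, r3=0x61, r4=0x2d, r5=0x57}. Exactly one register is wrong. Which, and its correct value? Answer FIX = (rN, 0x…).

FIX = (r5, 0x08)

0: ✓ CMP  NZCV=0010
1: · MOVLT
2: · MOVEQ
3: ✓ CMP  NZCV=0000
4: · SUBLE
5: ✓ ADDVC  r3←0x61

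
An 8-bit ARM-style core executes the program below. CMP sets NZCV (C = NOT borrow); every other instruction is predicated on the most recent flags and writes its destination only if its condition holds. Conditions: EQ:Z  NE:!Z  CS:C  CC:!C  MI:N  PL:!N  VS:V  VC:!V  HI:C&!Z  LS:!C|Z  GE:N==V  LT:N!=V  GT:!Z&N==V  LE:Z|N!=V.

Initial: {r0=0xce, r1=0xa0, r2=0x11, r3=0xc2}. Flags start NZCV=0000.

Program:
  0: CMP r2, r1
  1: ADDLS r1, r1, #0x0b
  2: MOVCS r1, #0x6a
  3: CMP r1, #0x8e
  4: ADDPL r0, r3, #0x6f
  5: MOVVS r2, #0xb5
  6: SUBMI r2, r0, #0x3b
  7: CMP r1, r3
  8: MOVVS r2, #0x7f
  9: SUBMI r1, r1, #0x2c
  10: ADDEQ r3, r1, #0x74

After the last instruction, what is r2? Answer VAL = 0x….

VAL = 0x11

[0] flags=0000 → (cmp)
[1] flags=0000 LS?T → r1=0xab
[2] flags=0000 CS?F → skip
[3] flags=0010 → (cmp)
[4] flags=0010 PL?T → r0=0x31
[5] flags=0010 VS?F → skip
[6] flags=0010 MI?F → skip
[7] flags=1000 → (cmp)
[8] flags=1000 VS?F → skip
[9] flags=1000 MI?T → r1=0x7f
[10] flags=1000 EQ?F → skip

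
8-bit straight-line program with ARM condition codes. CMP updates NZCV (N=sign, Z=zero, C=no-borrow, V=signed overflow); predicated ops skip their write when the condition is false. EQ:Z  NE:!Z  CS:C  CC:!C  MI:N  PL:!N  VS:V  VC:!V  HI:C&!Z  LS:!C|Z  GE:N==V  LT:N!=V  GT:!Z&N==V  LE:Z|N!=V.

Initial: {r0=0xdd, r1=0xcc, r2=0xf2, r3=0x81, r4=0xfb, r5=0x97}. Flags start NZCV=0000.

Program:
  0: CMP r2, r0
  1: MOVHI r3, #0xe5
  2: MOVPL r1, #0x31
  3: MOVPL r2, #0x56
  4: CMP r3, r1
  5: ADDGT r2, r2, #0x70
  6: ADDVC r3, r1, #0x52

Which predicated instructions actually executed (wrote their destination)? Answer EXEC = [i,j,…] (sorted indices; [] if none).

[0] flags=0010 → (cmp)
[1] flags=0010 HI?T → r3=0xe5
[2] flags=0010 PL?T → r1=0x31
[3] flags=0010 PL?T → r2=0x56
[4] flags=1010 → (cmp)
[5] flags=1010 GT?F → skip
[6] flags=1010 VC?T → r3=0x83

EXEC = [1,2,3,6]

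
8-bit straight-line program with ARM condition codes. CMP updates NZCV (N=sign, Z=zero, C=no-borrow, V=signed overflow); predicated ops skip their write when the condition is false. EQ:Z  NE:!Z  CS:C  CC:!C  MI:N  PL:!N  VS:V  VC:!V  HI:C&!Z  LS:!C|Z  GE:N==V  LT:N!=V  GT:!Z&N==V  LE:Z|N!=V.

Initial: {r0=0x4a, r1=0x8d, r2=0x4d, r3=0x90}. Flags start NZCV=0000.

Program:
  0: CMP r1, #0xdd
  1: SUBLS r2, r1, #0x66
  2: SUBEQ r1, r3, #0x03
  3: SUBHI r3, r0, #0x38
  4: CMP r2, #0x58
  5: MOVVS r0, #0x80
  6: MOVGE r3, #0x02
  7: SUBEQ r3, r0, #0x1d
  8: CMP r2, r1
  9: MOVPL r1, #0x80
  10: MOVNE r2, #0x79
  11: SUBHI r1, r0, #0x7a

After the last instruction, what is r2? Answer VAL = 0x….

VAL = 0x79

0: ✓ CMP  NZCV=1000
1: ✓ SUBLS  r2←0x27
2: · SUBEQ
3: · SUBHI
4: ✓ CMP  NZCV=1000
5: · MOVVS
6: · MOVGE
7: · SUBEQ
8: ✓ CMP  NZCV=1001
9: · MOVPL
10: ✓ MOVNE  r2←0x79
11: · SUBHI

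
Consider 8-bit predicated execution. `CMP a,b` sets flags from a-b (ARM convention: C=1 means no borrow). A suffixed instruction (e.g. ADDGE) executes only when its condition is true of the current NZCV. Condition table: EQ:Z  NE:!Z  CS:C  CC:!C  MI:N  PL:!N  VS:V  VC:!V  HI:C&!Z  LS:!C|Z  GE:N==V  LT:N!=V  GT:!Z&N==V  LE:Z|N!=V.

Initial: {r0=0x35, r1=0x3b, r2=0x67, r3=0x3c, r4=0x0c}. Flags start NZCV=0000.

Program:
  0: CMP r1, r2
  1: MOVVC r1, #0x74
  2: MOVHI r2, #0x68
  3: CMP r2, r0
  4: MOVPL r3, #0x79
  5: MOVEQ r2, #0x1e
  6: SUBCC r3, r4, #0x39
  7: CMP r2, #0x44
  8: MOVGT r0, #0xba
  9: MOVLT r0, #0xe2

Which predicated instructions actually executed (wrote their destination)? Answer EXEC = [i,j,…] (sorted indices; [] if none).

0: ✓ CMP  NZCV=1000
1: ✓ MOVVC  r1←0x74
2: · MOVHI
3: ✓ CMP  NZCV=0010
4: ✓ MOVPL  r3←0x79
5: · MOVEQ
6: · SUBCC
7: ✓ CMP  NZCV=0010
8: ✓ MOVGT  r0←0xba
9: · MOVLT

EXEC = [1,4,8]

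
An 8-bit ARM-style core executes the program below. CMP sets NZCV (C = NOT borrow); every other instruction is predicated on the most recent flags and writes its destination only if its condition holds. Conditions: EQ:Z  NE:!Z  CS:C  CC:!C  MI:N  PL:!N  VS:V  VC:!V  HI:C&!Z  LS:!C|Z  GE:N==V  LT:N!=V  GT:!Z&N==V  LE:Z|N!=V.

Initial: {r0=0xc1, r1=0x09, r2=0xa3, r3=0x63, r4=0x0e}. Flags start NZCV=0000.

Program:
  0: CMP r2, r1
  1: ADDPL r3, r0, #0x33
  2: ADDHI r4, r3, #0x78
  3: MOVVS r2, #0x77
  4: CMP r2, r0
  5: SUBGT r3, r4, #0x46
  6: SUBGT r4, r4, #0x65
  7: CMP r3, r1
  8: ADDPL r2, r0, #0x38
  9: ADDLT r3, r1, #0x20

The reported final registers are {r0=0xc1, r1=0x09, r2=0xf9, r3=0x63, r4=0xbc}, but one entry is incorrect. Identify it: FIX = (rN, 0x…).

0: ✓ CMP  NZCV=1010
1: · ADDPL
2: ✓ ADDHI  r4←0xdb
3: · MOVVS
4: ✓ CMP  NZCV=1000
5: · SUBGT
6: · SUBGT
7: ✓ CMP  NZCV=0010
8: ✓ ADDPL  r2←0xf9
9: · ADDLT

FIX = (r4, 0xdb)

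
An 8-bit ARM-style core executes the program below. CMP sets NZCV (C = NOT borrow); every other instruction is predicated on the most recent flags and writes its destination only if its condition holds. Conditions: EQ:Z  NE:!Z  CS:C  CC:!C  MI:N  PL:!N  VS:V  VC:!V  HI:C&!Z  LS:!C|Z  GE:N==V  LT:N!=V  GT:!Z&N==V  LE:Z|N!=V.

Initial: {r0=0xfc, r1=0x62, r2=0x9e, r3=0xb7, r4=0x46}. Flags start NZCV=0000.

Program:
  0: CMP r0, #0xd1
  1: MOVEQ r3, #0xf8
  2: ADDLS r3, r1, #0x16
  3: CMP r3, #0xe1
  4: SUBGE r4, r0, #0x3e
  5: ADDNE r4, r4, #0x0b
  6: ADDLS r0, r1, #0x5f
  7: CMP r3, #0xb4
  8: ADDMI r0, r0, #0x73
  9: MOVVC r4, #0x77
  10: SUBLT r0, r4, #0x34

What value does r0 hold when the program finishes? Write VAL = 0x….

[0] flags=0010 → (cmp)
[1] flags=0010 EQ?F → skip
[2] flags=0010 LS?F → skip
[3] flags=1000 → (cmp)
[4] flags=1000 GE?F → skip
[5] flags=1000 NE?T → r4=0x51
[6] flags=1000 LS?T → r0=0xc1
[7] flags=0010 → (cmp)
[8] flags=0010 MI?F → skip
[9] flags=0010 VC?T → r4=0x77
[10] flags=0010 LT?F → skip

VAL = 0xc1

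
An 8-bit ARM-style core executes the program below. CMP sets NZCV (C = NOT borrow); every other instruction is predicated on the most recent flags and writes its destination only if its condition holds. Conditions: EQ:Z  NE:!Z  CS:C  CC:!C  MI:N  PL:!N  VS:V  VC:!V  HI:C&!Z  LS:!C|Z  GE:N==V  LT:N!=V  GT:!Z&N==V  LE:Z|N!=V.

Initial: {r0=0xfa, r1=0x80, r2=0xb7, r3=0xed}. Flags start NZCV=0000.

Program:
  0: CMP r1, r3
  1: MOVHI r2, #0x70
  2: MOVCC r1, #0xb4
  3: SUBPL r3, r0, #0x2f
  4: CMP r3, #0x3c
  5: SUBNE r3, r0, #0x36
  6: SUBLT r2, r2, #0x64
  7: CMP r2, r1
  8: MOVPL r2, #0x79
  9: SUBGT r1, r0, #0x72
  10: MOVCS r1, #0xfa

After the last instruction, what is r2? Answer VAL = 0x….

[0] flags=1000 → (cmp)
[1] flags=1000 HI?F → skip
[2] flags=1000 CC?T → r1=0xb4
[3] flags=1000 PL?F → skip
[4] flags=1010 → (cmp)
[5] flags=1010 NE?T → r3=0xc4
[6] flags=1010 LT?T → r2=0x53
[7] flags=1001 → (cmp)
[8] flags=1001 PL?F → skip
[9] flags=1001 GT?T → r1=0x88
[10] flags=1001 CS?F → skip

VAL = 0x53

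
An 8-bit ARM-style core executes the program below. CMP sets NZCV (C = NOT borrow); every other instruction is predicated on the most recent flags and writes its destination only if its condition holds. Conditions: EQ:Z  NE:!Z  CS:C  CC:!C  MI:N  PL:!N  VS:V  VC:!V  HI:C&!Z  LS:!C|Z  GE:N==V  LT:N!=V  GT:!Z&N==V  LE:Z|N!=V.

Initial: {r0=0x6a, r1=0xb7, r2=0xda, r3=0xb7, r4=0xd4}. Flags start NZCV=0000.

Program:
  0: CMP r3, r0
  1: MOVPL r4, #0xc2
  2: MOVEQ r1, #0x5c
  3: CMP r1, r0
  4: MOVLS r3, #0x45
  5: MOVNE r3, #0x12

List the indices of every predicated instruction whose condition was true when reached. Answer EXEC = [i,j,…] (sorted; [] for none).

0: ✓ CMP  NZCV=0011
1: ✓ MOVPL  r4←0xc2
2: · MOVEQ
3: ✓ CMP  NZCV=0011
4: · MOVLS
5: ✓ MOVNE  r3←0x12

EXEC = [1,5]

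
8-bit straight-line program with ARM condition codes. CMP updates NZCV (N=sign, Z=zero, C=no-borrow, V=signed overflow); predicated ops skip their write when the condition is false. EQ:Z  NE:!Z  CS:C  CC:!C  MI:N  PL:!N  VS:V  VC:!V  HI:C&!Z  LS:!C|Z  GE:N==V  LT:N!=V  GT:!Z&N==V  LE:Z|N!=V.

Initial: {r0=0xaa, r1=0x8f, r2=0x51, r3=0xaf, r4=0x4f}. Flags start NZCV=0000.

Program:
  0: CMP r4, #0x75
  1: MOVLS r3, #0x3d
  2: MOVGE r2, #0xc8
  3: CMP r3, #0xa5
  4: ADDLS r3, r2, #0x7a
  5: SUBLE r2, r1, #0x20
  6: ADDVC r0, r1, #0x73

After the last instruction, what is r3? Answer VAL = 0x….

[0] flags=1000 → (cmp)
[1] flags=1000 LS?T → r3=0x3d
[2] flags=1000 GE?F → skip
[3] flags=1001 → (cmp)
[4] flags=1001 LS?T → r3=0xcb
[5] flags=1001 LE?F → skip
[6] flags=1001 VC?F → skip

VAL = 0xcb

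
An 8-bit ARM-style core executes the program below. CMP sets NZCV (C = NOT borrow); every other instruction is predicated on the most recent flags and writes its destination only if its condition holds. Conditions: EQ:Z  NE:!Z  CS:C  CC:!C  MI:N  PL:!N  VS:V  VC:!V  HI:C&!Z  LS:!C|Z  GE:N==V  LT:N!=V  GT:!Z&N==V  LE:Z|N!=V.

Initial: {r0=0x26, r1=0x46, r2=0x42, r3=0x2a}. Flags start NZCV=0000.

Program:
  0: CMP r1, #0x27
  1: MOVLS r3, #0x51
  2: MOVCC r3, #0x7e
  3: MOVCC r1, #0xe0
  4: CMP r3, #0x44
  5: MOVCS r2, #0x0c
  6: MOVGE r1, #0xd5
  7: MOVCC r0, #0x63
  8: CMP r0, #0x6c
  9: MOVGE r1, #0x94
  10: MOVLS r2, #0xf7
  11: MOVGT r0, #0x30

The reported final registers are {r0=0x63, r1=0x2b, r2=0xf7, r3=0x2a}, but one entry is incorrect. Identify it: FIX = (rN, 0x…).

[0] flags=0010 → (cmp)
[1] flags=0010 LS?F → skip
[2] flags=0010 CC?F → skip
[3] flags=0010 CC?F → skip
[4] flags=1000 → (cmp)
[5] flags=1000 CS?F → skip
[6] flags=1000 GE?F → skip
[7] flags=1000 CC?T → r0=0x63
[8] flags=1000 → (cmp)
[9] flags=1000 GE?F → skip
[10] flags=1000 LS?T → r2=0xf7
[11] flags=1000 GT?F → skip

FIX = (r1, 0x46)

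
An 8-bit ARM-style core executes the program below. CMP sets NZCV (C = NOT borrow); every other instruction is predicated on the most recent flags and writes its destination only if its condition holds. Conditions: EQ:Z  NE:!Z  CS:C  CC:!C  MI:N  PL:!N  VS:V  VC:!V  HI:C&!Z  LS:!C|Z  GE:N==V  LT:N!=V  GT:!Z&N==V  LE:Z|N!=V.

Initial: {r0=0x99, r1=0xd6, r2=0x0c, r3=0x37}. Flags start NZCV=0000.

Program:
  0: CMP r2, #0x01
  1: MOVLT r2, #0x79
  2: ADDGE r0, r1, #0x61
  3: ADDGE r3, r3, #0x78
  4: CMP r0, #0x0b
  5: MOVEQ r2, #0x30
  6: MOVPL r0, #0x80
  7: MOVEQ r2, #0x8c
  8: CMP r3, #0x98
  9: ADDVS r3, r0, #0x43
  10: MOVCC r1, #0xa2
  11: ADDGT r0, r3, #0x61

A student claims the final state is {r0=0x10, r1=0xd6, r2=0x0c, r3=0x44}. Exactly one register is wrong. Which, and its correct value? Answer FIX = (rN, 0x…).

FIX = (r3, 0xaf)

[0] flags=0010 → (cmp)
[1] flags=0010 LT?F → skip
[2] flags=0010 GE?T → r0=0x37
[3] flags=0010 GE?T → r3=0xaf
[4] flags=0010 → (cmp)
[5] flags=0010 EQ?F → skip
[6] flags=0010 PL?T → r0=0x80
[7] flags=0010 EQ?F → skip
[8] flags=0010 → (cmp)
[9] flags=0010 VS?F → skip
[10] flags=0010 CC?F → skip
[11] flags=0010 GT?T → r0=0x10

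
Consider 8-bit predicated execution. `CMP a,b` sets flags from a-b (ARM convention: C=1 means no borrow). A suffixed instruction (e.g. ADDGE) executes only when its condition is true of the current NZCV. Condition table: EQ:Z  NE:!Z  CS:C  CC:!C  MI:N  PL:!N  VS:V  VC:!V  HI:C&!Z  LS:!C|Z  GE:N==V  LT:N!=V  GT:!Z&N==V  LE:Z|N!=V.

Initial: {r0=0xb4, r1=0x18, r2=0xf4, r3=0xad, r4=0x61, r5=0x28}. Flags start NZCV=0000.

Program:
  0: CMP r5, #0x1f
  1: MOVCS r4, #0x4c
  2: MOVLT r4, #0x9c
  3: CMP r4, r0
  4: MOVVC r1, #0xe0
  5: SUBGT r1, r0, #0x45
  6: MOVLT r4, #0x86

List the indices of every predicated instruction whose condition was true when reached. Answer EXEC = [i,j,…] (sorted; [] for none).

EXEC = [1,5]

[0] flags=0010 → (cmp)
[1] flags=0010 CS?T → r4=0x4c
[2] flags=0010 LT?F → skip
[3] flags=1001 → (cmp)
[4] flags=1001 VC?F → skip
[5] flags=1001 GT?T → r1=0x6f
[6] flags=1001 LT?F → skip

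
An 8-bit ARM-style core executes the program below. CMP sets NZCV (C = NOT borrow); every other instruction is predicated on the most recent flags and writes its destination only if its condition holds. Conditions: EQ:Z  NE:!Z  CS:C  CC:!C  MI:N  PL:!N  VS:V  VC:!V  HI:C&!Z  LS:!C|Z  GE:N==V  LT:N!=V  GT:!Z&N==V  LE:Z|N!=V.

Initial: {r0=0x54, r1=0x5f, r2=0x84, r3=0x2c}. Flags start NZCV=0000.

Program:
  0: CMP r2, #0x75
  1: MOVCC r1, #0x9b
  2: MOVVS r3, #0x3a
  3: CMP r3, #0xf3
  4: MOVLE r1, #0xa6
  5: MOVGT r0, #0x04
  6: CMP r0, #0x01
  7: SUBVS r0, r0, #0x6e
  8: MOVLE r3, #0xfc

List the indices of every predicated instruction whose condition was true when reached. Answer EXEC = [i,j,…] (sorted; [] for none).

EXEC = [2,5]

[0] flags=0011 → (cmp)
[1] flags=0011 CC?F → skip
[2] flags=0011 VS?T → r3=0x3a
[3] flags=0000 → (cmp)
[4] flags=0000 LE?F → skip
[5] flags=0000 GT?T → r0=0x04
[6] flags=0010 → (cmp)
[7] flags=0010 VS?F → skip
[8] flags=0010 LE?F → skip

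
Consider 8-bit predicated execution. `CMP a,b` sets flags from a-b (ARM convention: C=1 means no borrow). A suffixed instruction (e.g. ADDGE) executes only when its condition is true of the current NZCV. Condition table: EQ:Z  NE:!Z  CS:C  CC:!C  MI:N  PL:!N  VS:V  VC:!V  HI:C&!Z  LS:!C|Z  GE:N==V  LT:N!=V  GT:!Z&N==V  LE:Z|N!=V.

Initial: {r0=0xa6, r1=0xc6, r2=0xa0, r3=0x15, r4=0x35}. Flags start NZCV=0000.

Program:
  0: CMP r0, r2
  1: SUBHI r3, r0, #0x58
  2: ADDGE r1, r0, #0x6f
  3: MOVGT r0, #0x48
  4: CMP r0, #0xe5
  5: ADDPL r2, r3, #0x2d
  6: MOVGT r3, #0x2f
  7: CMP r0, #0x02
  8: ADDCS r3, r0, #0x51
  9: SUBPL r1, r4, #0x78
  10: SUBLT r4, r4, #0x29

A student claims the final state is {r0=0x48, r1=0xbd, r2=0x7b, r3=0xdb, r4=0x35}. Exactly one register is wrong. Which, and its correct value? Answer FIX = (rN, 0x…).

FIX = (r3, 0x99)

[0] flags=0010 → (cmp)
[1] flags=0010 HI?T → r3=0x4e
[2] flags=0010 GE?T → r1=0x15
[3] flags=0010 GT?T → r0=0x48
[4] flags=0000 → (cmp)
[5] flags=0000 PL?T → r2=0x7b
[6] flags=0000 GT?T → r3=0x2f
[7] flags=0010 → (cmp)
[8] flags=0010 CS?T → r3=0x99
[9] flags=0010 PL?T → r1=0xbd
[10] flags=0010 LT?F → skip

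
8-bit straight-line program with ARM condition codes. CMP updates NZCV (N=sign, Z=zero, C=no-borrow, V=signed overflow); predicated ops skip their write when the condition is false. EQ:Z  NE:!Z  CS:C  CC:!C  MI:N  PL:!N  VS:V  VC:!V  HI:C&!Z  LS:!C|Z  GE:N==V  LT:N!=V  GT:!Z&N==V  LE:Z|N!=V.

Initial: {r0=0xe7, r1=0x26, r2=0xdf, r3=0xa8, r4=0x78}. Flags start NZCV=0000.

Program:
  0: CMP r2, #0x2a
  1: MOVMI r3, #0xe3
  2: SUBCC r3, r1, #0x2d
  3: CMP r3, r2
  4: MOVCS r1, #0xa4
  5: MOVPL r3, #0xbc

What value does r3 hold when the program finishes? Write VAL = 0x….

VAL = 0xbc

[0] flags=1010 → (cmp)
[1] flags=1010 MI?T → r3=0xe3
[2] flags=1010 CC?F → skip
[3] flags=0010 → (cmp)
[4] flags=0010 CS?T → r1=0xa4
[5] flags=0010 PL?T → r3=0xbc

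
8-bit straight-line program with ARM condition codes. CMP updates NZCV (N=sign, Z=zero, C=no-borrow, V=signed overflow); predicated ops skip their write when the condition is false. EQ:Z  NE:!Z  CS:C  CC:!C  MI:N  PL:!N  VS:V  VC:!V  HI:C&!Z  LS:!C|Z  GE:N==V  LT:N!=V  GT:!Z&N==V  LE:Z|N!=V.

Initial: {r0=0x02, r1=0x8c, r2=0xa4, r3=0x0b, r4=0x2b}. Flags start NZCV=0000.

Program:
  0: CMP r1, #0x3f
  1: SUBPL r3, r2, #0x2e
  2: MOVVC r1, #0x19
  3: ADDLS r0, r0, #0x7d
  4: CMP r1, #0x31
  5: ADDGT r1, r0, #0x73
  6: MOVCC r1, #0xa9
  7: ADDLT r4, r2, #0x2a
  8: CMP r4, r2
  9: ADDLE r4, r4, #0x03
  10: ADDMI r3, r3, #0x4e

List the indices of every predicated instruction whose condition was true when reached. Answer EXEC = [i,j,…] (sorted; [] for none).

[0] flags=0011 → (cmp)
[1] flags=0011 PL?T → r3=0x76
[2] flags=0011 VC?F → skip
[3] flags=0011 LS?F → skip
[4] flags=0011 → (cmp)
[5] flags=0011 GT?F → skip
[6] flags=0011 CC?F → skip
[7] flags=0011 LT?T → r4=0xce
[8] flags=0010 → (cmp)
[9] flags=0010 LE?F → skip
[10] flags=0010 MI?F → skip

EXEC = [1,7]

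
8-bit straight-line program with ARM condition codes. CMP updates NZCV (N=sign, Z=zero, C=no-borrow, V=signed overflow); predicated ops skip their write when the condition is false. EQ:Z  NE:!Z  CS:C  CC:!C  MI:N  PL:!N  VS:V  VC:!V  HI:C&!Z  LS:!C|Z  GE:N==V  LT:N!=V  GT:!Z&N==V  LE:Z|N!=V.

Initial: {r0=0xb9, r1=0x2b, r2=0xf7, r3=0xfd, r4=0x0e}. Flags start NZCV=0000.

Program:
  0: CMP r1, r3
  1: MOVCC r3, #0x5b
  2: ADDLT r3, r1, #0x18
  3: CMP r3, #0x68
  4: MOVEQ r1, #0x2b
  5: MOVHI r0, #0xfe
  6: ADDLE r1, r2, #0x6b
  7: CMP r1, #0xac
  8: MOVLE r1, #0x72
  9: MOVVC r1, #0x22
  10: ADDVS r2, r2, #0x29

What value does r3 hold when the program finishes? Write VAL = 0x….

0: ✓ CMP  NZCV=0000
1: ✓ MOVCC  r3←0x5b
2: · ADDLT
3: ✓ CMP  NZCV=1000
4: · MOVEQ
5: · MOVHI
6: ✓ ADDLE  r1←0x62
7: ✓ CMP  NZCV=1001
8: · MOVLE
9: · MOVVC
10: ✓ ADDVS  r2←0x20

VAL = 0x5b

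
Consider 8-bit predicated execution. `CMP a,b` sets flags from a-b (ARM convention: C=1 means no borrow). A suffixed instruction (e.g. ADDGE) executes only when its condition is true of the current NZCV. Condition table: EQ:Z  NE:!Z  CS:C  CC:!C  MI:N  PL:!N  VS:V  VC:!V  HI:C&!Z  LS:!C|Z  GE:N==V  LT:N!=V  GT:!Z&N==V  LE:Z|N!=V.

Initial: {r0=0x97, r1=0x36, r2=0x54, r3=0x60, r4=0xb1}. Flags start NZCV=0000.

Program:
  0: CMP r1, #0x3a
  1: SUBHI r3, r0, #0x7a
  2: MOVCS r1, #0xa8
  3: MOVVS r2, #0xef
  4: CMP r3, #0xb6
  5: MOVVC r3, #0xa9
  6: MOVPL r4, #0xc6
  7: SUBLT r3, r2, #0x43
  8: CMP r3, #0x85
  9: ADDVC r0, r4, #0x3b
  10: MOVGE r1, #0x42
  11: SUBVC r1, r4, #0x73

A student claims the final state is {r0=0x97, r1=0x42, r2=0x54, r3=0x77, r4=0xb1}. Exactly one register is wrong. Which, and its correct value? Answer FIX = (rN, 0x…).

[0] flags=1000 → (cmp)
[1] flags=1000 HI?F → skip
[2] flags=1000 CS?F → skip
[3] flags=1000 VS?F → skip
[4] flags=1001 → (cmp)
[5] flags=1001 VC?F → skip
[6] flags=1001 PL?F → skip
[7] flags=1001 LT?F → skip
[8] flags=1001 → (cmp)
[9] flags=1001 VC?F → skip
[10] flags=1001 GE?T → r1=0x42
[11] flags=1001 VC?F → skip

FIX = (r3, 0x60)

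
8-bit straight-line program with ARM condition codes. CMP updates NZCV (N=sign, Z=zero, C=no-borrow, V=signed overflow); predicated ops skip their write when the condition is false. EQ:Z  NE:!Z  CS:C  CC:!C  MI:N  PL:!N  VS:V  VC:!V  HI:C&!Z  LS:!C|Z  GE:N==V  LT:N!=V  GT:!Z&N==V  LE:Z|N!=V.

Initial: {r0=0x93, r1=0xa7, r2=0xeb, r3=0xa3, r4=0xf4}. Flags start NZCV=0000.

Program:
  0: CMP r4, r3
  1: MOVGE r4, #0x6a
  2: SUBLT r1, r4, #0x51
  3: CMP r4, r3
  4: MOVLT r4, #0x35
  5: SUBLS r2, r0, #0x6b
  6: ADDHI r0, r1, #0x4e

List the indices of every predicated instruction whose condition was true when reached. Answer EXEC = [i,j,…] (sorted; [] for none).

[0] flags=0010 → (cmp)
[1] flags=0010 GE?T → r4=0x6a
[2] flags=0010 LT?F → skip
[3] flags=1001 → (cmp)
[4] flags=1001 LT?F → skip
[5] flags=1001 LS?T → r2=0x28
[6] flags=1001 HI?F → skip

EXEC = [1,5]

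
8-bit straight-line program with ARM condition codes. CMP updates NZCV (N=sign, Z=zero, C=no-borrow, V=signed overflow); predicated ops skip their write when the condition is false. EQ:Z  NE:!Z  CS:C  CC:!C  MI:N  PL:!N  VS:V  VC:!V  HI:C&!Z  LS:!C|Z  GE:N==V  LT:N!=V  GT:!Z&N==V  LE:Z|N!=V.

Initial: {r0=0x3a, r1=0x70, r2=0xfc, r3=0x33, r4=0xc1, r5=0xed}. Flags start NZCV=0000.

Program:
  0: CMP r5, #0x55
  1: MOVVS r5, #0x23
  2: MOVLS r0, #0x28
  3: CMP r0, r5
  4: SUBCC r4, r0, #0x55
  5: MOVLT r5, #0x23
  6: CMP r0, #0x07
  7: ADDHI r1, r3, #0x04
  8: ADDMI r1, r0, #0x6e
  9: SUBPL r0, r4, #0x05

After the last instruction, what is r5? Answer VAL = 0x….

VAL = 0xed

[0] flags=1010 → (cmp)
[1] flags=1010 VS?F → skip
[2] flags=1010 LS?F → skip
[3] flags=0000 → (cmp)
[4] flags=0000 CC?T → r4=0xe5
[5] flags=0000 LT?F → skip
[6] flags=0010 → (cmp)
[7] flags=0010 HI?T → r1=0x37
[8] flags=0010 MI?F → skip
[9] flags=0010 PL?T → r0=0xe0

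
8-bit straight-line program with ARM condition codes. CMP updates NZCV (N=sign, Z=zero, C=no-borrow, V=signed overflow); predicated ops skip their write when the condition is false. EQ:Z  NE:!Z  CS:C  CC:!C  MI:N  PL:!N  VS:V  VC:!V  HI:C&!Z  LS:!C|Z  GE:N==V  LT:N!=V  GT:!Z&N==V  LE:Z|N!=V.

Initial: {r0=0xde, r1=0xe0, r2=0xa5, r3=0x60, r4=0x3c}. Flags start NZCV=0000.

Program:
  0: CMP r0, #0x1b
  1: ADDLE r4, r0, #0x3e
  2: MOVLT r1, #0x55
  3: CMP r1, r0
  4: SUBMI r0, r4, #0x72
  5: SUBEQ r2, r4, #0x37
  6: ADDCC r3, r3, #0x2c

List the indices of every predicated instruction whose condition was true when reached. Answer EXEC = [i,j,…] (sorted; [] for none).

EXEC = [1,2,6]

[0] flags=1010 → (cmp)
[1] flags=1010 LE?T → r4=0x1c
[2] flags=1010 LT?T → r1=0x55
[3] flags=0000 → (cmp)
[4] flags=0000 MI?F → skip
[5] flags=0000 EQ?F → skip
[6] flags=0000 CC?T → r3=0x8c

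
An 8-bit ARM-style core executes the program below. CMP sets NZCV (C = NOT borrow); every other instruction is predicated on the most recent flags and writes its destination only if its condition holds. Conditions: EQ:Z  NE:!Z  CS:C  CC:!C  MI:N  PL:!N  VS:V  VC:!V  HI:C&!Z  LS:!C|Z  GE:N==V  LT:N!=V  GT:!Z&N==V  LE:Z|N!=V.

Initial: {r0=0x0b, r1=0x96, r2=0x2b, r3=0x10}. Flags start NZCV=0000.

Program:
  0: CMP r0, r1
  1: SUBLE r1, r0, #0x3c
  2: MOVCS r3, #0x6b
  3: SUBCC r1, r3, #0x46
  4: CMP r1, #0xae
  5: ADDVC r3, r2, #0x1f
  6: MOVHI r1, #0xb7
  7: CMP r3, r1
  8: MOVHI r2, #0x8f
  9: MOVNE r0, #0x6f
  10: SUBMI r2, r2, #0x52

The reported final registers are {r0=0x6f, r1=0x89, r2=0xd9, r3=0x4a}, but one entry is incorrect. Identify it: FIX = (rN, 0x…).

[0] flags=0000 → (cmp)
[1] flags=0000 LE?F → skip
[2] flags=0000 CS?F → skip
[3] flags=0000 CC?T → r1=0xca
[4] flags=0010 → (cmp)
[5] flags=0010 VC?T → r3=0x4a
[6] flags=0010 HI?T → r1=0xb7
[7] flags=1001 → (cmp)
[8] flags=1001 HI?F → skip
[9] flags=1001 NE?T → r0=0x6f
[10] flags=1001 MI?T → r2=0xd9

FIX = (r1, 0xb7)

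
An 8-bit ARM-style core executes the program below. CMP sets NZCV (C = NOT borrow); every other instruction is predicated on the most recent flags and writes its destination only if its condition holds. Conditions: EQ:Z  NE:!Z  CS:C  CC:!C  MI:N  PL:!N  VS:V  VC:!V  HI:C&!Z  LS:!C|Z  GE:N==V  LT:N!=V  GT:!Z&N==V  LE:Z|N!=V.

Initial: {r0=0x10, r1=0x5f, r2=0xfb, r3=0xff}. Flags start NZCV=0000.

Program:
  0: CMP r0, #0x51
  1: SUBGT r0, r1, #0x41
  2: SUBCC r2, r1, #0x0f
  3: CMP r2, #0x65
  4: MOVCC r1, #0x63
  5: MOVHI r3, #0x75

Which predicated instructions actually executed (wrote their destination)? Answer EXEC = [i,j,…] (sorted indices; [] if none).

EXEC = [2,4]

0: ✓ CMP  NZCV=1000
1: · SUBGT
2: ✓ SUBCC  r2←0x50
3: ✓ CMP  NZCV=1000
4: ✓ MOVCC  r1←0x63
5: · MOVHI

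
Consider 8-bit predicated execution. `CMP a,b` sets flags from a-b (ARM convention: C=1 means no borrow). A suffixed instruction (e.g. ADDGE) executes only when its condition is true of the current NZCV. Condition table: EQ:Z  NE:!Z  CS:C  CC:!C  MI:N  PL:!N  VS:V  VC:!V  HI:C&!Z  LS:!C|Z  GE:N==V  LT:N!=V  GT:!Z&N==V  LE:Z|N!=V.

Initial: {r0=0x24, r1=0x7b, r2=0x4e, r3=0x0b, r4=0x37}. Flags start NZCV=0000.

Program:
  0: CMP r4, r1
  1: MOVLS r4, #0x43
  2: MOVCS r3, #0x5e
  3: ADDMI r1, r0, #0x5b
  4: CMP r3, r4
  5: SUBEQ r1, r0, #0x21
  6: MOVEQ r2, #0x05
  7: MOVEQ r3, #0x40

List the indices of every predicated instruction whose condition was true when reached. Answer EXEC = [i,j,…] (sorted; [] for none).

0: ✓ CMP  NZCV=1000
1: ✓ MOVLS  r4←0x43
2: · MOVCS
3: ✓ ADDMI  r1←0x7f
4: ✓ CMP  NZCV=1000
5: · SUBEQ
6: · MOVEQ
7: · MOVEQ

EXEC = [1,3]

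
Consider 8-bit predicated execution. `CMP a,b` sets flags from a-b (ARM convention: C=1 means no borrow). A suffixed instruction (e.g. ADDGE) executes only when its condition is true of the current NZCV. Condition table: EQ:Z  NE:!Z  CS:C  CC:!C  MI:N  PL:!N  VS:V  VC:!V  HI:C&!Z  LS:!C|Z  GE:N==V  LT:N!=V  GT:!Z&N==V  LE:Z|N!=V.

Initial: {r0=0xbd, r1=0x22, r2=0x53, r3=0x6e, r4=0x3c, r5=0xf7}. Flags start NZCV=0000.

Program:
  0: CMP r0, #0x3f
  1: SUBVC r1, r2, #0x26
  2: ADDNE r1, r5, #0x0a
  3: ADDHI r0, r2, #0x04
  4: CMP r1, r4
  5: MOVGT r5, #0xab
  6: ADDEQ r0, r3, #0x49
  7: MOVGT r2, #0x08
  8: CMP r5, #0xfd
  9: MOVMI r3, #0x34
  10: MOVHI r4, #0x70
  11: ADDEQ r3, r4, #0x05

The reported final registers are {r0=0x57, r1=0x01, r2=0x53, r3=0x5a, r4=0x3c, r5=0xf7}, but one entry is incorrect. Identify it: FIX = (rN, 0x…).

0: ✓ CMP  NZCV=0011
1: · SUBVC
2: ✓ ADDNE  r1←0x01
3: ✓ ADDHI  r0←0x57
4: ✓ CMP  NZCV=1000
5: · MOVGT
6: · ADDEQ
7: · MOVGT
8: ✓ CMP  NZCV=1000
9: ✓ MOVMI  r3←0x34
10: · MOVHI
11: · ADDEQ

FIX = (r3, 0x34)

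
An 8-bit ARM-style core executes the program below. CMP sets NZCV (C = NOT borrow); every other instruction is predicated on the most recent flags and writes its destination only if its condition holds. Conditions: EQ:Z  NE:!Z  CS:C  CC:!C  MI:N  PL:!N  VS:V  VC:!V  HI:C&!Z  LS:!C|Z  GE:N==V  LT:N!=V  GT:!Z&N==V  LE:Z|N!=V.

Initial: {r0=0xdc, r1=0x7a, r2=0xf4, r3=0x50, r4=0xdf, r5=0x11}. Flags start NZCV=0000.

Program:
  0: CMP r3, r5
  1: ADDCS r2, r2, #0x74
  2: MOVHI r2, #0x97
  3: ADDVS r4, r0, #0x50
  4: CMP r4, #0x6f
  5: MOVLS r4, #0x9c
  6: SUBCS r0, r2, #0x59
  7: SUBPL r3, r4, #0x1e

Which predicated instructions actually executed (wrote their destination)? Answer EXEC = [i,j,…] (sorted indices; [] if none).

0: ✓ CMP  NZCV=0010
1: ✓ ADDCS  r2←0x68
2: ✓ MOVHI  r2←0x97
3: · ADDVS
4: ✓ CMP  NZCV=0011
5: · MOVLS
6: ✓ SUBCS  r0←0x3e
7: ✓ SUBPL  r3←0xc1

EXEC = [1,2,6,7]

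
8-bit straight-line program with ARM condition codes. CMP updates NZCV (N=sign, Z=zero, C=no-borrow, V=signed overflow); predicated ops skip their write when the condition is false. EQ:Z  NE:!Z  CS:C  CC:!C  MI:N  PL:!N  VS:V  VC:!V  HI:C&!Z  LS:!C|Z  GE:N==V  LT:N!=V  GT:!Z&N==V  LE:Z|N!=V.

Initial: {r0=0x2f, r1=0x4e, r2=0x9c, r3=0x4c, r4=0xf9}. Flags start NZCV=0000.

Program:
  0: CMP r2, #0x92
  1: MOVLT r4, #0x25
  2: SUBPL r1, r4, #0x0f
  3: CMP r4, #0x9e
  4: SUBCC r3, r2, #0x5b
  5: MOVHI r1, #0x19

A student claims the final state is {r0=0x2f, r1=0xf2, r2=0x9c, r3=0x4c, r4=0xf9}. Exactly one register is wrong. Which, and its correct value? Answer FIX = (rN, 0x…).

FIX = (r1, 0x19)

[0] flags=0010 → (cmp)
[1] flags=0010 LT?F → skip
[2] flags=0010 PL?T → r1=0xea
[3] flags=0010 → (cmp)
[4] flags=0010 CC?F → skip
[5] flags=0010 HI?T → r1=0x19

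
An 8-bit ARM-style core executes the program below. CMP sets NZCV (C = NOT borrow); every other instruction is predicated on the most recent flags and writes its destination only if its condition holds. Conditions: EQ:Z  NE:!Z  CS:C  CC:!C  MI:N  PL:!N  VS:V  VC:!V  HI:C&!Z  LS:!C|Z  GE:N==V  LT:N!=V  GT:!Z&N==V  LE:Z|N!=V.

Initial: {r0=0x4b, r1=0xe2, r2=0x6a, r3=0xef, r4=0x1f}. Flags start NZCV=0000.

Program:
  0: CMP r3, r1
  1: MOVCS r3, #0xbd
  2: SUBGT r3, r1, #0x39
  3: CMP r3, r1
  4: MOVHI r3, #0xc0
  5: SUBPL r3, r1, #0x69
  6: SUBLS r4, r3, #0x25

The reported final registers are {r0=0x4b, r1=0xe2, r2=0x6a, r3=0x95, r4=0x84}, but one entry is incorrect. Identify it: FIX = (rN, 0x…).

[0] flags=0010 → (cmp)
[1] flags=0010 CS?T → r3=0xbd
[2] flags=0010 GT?T → r3=0xa9
[3] flags=1000 → (cmp)
[4] flags=1000 HI?F → skip
[5] flags=1000 PL?F → skip
[6] flags=1000 LS?T → r4=0x84

FIX = (r3, 0xa9)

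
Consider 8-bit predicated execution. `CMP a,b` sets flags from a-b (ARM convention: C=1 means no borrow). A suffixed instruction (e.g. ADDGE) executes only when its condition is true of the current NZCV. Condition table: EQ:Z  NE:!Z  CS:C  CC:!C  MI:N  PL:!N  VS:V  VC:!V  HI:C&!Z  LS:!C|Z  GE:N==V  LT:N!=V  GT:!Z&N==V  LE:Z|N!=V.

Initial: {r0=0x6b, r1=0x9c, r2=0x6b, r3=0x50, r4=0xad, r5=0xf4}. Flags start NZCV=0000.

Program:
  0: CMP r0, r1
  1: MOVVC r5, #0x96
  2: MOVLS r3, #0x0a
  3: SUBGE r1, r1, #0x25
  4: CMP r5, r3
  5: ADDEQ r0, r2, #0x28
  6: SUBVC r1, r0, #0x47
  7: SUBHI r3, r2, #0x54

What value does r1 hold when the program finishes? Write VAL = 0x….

VAL = 0x24

[0] flags=1001 → (cmp)
[1] flags=1001 VC?F → skip
[2] flags=1001 LS?T → r3=0x0a
[3] flags=1001 GE?T → r1=0x77
[4] flags=1010 → (cmp)
[5] flags=1010 EQ?F → skip
[6] flags=1010 VC?T → r1=0x24
[7] flags=1010 HI?T → r3=0x17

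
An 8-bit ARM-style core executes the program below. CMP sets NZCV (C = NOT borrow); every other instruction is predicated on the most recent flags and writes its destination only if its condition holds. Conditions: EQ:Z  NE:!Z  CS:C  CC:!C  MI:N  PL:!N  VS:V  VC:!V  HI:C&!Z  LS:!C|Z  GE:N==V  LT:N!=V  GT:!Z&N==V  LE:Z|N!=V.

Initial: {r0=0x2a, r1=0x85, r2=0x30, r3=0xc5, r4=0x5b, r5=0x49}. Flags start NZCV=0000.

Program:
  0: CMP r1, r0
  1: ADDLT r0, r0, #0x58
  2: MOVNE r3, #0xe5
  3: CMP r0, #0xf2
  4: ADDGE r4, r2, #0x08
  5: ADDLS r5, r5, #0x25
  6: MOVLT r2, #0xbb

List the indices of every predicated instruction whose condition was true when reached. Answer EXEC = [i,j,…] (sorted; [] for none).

[0] flags=0011 → (cmp)
[1] flags=0011 LT?T → r0=0x82
[2] flags=0011 NE?T → r3=0xe5
[3] flags=1000 → (cmp)
[4] flags=1000 GE?F → skip
[5] flags=1000 LS?T → r5=0x6e
[6] flags=1000 LT?T → r2=0xbb

EXEC = [1,2,5,6]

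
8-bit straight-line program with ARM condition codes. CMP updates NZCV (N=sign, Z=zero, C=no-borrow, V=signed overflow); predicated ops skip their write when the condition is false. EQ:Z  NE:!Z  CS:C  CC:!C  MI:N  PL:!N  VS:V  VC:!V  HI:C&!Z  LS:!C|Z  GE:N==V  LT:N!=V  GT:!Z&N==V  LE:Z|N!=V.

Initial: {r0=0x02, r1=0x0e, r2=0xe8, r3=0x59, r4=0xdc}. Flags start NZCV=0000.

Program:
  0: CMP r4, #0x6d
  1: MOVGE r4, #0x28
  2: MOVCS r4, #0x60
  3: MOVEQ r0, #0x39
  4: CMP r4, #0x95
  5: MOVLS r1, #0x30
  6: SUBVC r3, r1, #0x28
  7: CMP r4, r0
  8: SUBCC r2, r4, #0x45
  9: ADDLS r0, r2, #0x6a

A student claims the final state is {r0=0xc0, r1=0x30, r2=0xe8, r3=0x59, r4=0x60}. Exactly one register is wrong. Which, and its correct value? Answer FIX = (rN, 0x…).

0: ✓ CMP  NZCV=0011
1: · MOVGE
2: ✓ MOVCS  r4←0x60
3: · MOVEQ
4: ✓ CMP  NZCV=1001
5: ✓ MOVLS  r1←0x30
6: · SUBVC
7: ✓ CMP  NZCV=0010
8: · SUBCC
9: · ADDLS

FIX = (r0, 0x02)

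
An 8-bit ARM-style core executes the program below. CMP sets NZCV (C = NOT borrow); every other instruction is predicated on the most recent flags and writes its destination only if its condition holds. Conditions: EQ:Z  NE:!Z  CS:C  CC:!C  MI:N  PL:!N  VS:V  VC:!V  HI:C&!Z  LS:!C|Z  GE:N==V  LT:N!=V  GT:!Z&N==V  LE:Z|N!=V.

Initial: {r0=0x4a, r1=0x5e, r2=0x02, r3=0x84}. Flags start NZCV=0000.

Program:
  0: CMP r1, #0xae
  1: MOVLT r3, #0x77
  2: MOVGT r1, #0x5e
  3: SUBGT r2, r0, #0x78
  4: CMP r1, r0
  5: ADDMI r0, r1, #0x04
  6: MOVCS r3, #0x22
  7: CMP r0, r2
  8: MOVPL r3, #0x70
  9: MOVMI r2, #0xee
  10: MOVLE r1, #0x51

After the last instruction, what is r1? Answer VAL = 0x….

0: ✓ CMP  NZCV=1001
1: · MOVLT
2: ✓ MOVGT  r1←0x5e
3: ✓ SUBGT  r2←0xd2
4: ✓ CMP  NZCV=0010
5: · ADDMI
6: ✓ MOVCS  r3←0x22
7: ✓ CMP  NZCV=0000
8: ✓ MOVPL  r3←0x70
9: · MOVMI
10: · MOVLE

VAL = 0x5e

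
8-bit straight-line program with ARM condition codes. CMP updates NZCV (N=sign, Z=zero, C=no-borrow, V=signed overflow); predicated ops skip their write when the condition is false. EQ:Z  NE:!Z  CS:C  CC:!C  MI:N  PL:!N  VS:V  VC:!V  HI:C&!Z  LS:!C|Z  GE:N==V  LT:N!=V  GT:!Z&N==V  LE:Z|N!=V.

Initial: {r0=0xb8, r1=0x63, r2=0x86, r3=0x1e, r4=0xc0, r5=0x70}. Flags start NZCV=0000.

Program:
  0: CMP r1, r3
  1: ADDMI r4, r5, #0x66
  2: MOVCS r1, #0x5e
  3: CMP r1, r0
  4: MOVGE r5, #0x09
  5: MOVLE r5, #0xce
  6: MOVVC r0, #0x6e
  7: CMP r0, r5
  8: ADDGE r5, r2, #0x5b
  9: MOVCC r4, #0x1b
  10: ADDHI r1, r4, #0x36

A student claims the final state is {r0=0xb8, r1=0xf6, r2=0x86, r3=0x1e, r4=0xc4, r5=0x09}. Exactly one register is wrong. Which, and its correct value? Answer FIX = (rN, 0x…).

FIX = (r4, 0xc0)

0: ✓ CMP  NZCV=0010
1: · ADDMI
2: ✓ MOVCS  r1←0x5e
3: ✓ CMP  NZCV=1001
4: ✓ MOVGE  r5←0x09
5: · MOVLE
6: · MOVVC
7: ✓ CMP  NZCV=1010
8: · ADDGE
9: · MOVCC
10: ✓ ADDHI  r1←0xf6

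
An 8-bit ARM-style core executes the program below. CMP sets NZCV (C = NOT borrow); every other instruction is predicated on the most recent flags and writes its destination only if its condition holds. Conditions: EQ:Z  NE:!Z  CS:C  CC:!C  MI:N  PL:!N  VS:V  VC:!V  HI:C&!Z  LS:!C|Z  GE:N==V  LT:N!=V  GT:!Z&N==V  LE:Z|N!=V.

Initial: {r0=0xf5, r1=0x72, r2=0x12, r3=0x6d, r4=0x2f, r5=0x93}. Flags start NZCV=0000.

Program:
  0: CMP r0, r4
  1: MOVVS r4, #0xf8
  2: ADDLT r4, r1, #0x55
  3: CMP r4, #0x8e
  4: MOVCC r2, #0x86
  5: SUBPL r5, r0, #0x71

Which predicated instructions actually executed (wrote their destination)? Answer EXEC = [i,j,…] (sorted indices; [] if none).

EXEC = [2,5]

0: ✓ CMP  NZCV=1010
1: · MOVVS
2: ✓ ADDLT  r4←0xc7
3: ✓ CMP  NZCV=0010
4: · MOVCC
5: ✓ SUBPL  r5←0x84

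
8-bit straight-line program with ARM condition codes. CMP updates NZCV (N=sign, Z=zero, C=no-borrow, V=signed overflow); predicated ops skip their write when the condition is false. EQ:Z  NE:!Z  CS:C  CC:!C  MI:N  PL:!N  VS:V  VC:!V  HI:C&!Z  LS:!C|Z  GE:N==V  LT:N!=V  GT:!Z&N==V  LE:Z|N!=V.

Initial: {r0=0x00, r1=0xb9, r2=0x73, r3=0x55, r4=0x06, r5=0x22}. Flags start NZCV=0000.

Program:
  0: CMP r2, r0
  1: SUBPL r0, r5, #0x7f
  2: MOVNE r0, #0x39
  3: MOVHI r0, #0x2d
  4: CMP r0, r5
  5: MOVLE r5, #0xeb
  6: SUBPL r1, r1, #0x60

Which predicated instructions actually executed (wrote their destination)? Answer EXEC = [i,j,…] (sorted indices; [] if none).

EXEC = [1,2,3,6]

0: ✓ CMP  NZCV=0010
1: ✓ SUBPL  r0←0xa3
2: ✓ MOVNE  r0←0x39
3: ✓ MOVHI  r0←0x2d
4: ✓ CMP  NZCV=0010
5: · MOVLE
6: ✓ SUBPL  r1←0x59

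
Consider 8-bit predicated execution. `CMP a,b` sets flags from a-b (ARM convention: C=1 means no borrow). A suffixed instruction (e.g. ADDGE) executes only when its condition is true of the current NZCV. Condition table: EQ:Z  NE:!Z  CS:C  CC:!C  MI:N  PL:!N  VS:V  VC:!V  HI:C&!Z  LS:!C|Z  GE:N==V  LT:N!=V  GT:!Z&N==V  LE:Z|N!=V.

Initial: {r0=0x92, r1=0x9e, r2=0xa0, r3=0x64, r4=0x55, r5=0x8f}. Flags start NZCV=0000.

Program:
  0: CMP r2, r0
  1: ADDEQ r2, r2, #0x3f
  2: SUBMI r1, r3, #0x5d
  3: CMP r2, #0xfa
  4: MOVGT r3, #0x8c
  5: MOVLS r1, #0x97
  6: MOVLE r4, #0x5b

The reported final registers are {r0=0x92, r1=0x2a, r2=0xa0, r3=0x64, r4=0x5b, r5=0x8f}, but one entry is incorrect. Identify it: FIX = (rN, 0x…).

[0] flags=0010 → (cmp)
[1] flags=0010 EQ?F → skip
[2] flags=0010 MI?F → skip
[3] flags=1000 → (cmp)
[4] flags=1000 GT?F → skip
[5] flags=1000 LS?T → r1=0x97
[6] flags=1000 LE?T → r4=0x5b

FIX = (r1, 0x97)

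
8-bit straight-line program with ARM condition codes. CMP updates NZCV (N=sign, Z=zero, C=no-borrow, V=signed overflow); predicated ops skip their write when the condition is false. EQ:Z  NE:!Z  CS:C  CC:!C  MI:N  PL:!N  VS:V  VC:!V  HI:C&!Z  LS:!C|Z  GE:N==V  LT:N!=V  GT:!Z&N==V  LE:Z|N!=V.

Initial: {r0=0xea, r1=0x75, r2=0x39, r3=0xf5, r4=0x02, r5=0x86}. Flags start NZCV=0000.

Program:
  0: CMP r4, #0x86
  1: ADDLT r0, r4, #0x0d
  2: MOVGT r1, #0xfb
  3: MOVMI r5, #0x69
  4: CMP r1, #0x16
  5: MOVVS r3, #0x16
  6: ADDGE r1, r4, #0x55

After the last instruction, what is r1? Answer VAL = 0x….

VAL = 0xfb

[0] flags=0000 → (cmp)
[1] flags=0000 LT?F → skip
[2] flags=0000 GT?T → r1=0xfb
[3] flags=0000 MI?F → skip
[4] flags=1010 → (cmp)
[5] flags=1010 VS?F → skip
[6] flags=1010 GE?F → skip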